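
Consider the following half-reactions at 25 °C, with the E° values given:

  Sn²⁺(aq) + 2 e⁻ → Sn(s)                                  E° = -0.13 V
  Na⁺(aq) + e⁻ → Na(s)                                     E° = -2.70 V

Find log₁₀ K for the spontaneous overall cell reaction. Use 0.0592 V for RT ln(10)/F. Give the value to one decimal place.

Cathode: Sn²⁺/Sn; anode: Na⁺/Na. E°cell = +2.57 V, n = 2.
log K = nE°cell / 0.0592 = (2)(+2.57) / 0.0592 = 86.8.

86.8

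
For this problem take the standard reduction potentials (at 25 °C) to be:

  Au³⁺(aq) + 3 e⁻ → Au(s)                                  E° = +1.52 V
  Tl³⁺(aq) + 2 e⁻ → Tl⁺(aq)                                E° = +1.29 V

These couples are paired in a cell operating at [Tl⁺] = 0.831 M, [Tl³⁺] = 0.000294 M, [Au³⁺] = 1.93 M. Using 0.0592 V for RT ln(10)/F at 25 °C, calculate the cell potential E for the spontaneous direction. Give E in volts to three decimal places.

+0.338 V

Au³⁺/Au is the cathode (higher E°), Tl³⁺/Tl⁺ the anode: E°cell = +1.52 − (+1.29) = +0.23 V, n = 6.
Overall: 2 Au³⁺(aq) + 3 Tl⁺(aq) → 2 Au(s) + 3 Tl³⁺(aq)
Q = [Tl³⁺]^3 / ([Au³⁺]^2·[Tl⁺]^3); log Q = -10.925.
E = E° − (0.0592/n) log Q = +0.23 − (0.0592/6)(-10.925) = +0.338 V.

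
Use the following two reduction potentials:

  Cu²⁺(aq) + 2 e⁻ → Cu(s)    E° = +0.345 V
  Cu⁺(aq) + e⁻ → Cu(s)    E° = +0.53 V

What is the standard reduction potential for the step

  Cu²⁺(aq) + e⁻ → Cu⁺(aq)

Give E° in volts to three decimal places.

Sequential free energies add, so n₃E°₃ = n₁E°₁ + n₂E°₂.
With n₃ = 2, and the known step contributing 1×(+0.53) V, the unknown satisfies 1·E° = 2×(+0.345) − 1×(+0.53) = +0.160.
E° = +0.160 / 1 = +0.160 V.

+0.160 V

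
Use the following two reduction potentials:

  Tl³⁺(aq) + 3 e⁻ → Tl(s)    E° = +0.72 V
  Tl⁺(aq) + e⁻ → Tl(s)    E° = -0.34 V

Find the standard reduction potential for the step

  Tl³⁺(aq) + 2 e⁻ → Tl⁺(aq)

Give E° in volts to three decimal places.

+1.250 V

Sequential free energies add, so n₃E°₃ = n₁E°₁ + n₂E°₂.
With n₃ = 3, and the known step contributing 1×(-0.34) V, the unknown satisfies 2·E° = 3×(+0.72) − 1×(-0.34) = +2.500.
E° = +2.500 / 2 = +1.250 V.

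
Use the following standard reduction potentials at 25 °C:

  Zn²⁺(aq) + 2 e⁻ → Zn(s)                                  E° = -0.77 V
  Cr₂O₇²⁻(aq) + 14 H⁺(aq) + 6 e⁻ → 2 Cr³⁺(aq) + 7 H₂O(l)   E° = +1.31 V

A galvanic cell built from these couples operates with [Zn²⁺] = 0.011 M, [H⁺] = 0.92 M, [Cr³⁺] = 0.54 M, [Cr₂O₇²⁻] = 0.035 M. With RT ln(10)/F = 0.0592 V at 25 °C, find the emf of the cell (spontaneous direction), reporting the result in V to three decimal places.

Cr₂O₇²⁻/Cr³⁺ is the cathode (higher E°), Zn²⁺/Zn the anode: E°cell = +1.31 − (-0.77) = +2.08 V, n = 6.
Overall: Cr₂O₇²⁻(aq) + 14 H⁺(aq) + 3 Zn(s) → 2 Cr³⁺(aq) + 7 H₂O(l) + 3 Zn²⁺(aq)
Q = [Cr³⁺]^2·[Zn²⁺]^3 / ([Cr₂O₇²⁻]·[H⁺]^14); log Q = -4.448.
E = E° − (0.0592/n) log Q = +2.08 − (0.0592/6)(-4.448) = +2.124 V.

+2.124 V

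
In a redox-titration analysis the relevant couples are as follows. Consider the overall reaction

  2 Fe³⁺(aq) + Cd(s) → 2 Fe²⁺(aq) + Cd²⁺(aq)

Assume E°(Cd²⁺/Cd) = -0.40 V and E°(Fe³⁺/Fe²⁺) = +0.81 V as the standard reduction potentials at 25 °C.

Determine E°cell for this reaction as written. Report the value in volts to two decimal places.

+1.21 V

The Fe³⁺/Fe²⁺ couple has the higher reduction potential, so it is the cathode; Cd²⁺/Cd is oxidised at the anode.
E°cell = E°(cathode) − E°(anode) = (+0.81) − (-0.40) = +1.21 V.
Since E°cell > 0, the reaction is spontaneous under standard conditions.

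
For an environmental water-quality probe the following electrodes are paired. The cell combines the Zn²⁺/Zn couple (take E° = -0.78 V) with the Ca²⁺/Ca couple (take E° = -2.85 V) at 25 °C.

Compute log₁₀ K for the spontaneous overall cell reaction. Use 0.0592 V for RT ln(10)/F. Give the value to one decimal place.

Cathode: Zn²⁺/Zn; anode: Ca²⁺/Ca. E°cell = +2.07 V, n = 2.
log K = nE°cell / 0.0592 = (2)(+2.07) / 0.0592 = 69.9.

69.9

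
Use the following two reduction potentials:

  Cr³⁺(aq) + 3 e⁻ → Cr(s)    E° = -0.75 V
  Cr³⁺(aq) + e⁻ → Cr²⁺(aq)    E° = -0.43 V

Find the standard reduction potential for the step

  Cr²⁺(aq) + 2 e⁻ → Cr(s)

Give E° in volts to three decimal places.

Sequential free energies add, so n₃E°₃ = n₁E°₁ + n₂E°₂.
With n₃ = 3, and the known step contributing 1×(-0.43) V, the unknown satisfies 2·E° = 3×(-0.75) − 1×(-0.43) = -1.820.
E° = -1.820 / 2 = -0.910 V.

-0.910 V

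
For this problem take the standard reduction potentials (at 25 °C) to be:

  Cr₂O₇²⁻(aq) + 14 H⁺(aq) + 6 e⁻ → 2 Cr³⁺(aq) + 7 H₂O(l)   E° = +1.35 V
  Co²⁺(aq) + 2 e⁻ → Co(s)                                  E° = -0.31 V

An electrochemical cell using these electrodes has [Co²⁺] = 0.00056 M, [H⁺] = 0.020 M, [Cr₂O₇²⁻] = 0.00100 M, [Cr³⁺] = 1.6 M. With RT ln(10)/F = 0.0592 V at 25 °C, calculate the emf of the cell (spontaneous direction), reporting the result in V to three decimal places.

+1.488 V

Cr₂O₇²⁻/Cr³⁺ is the cathode (higher E°), Co²⁺/Co the anode: E°cell = +1.35 − (-0.31) = +1.66 V, n = 6.
Overall: Cr₂O₇²⁻(aq) + 14 H⁺(aq) + 3 Co(s) → 2 Cr³⁺(aq) + 7 H₂O(l) + 3 Co²⁺(aq)
Q = [Cr³⁺]^2·[Co²⁺]^3 / ([Cr₂O₇²⁻]·[H⁺]^14); log Q = 17.438.
E = E° − (0.0592/n) log Q = +1.66 − (0.0592/6)(17.438) = +1.488 V.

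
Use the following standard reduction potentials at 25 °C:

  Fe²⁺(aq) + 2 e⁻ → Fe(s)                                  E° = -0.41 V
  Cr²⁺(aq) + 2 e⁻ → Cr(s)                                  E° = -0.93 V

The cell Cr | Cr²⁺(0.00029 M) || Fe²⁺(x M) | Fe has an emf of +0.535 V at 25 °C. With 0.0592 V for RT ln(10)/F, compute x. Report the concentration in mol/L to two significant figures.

0.00093 M

Fe²⁺/Fe is the cathode, Cr²⁺/Cr the anode: E°cell = +0.52 V, n = 2.
Overall reaction: Fe²⁺(aq) + Cr(s) → Fe(s) + Cr²⁺(aq); Q = [Cr²⁺]^1/[Fe²⁺]^1.
From E = E° − (0.0592/n) log Q: log Q = (E° − E)·n/0.0592 = (+0.52 − (+0.535))·2/0.0592 = -0.5068.
So 1·log[Fe²⁺] = 1·log(0.00029) − log Q = -3.5376 − (-0.5068) = -3.0308; [Fe²⁺] = 10^(-3.0308) ≈ 0.00093 M.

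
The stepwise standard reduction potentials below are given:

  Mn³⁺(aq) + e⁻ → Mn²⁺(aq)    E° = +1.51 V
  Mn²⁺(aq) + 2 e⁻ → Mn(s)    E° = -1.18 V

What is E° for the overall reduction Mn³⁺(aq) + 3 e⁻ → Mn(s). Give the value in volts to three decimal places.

Since ΔG° = −nFE° is additive over sequential reductions, n₃E°₃ = n₁E°₁ + n₂E°₂.
E°₃ = (1×+1.51 + 2×-1.18) / 3 = (-0.850) / 3 = -0.283 V.

-0.283 V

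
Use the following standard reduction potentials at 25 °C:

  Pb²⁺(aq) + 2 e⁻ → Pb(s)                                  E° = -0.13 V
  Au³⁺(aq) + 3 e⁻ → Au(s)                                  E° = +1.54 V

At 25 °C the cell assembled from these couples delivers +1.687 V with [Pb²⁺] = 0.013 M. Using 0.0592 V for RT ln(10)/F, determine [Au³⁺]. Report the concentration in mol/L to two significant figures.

0.011 M

Au³⁺/Au is the cathode, Pb²⁺/Pb the anode: E°cell = +1.67 V, n = 6.
Overall reaction: 2 Au³⁺(aq) + 3 Pb(s) → 2 Au(s) + 3 Pb²⁺(aq); Q = [Pb²⁺]^3/[Au³⁺]^2.
From E = E° − (0.0592/n) log Q: log Q = (E° − E)·n/0.0592 = (+1.67 − (+1.687))·6/0.0592 = -1.7230.
So 2·log[Au³⁺] = 3·log(0.013) − log Q = -5.6582 − (-1.7230) = -3.9352; log[Au³⁺] = -3.9352 / 2 = -1.9676; [Au³⁺] = 10^(-1.9676) ≈ 0.011 M.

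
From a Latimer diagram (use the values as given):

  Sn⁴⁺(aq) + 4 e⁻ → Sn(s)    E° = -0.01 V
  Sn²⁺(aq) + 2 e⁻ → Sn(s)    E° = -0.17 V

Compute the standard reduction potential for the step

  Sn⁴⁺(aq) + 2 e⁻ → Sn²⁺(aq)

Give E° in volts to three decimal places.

+0.150 V

Sequential free energies add, so n₃E°₃ = n₁E°₁ + n₂E°₂.
With n₃ = 4, and the known step contributing 2×(-0.17) V, the unknown satisfies 2·E° = 4×(-0.01) − 2×(-0.17) = +0.300.
E° = +0.300 / 2 = +0.150 V.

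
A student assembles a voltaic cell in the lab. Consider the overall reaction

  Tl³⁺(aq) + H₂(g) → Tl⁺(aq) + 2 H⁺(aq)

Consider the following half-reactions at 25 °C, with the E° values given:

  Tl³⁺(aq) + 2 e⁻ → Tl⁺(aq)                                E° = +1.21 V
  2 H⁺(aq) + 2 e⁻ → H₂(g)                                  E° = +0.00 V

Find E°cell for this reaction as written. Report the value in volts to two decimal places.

The Tl³⁺/Tl⁺ couple has the higher reduction potential, so it is the cathode; H⁺/H₂ is oxidised at the anode.
E°cell = E°(cathode) − E°(anode) = (+1.21) − (+0.00) = +1.21 V.
Since E°cell > 0, the reaction is spontaneous under standard conditions.

+1.21 V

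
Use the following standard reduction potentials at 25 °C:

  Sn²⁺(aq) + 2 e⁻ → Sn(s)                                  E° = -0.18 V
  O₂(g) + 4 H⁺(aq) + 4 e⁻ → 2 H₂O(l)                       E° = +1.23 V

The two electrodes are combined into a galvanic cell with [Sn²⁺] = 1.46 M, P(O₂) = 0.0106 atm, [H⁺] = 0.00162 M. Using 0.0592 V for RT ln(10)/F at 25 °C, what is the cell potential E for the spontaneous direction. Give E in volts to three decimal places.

O₂/H₂O is the cathode (higher E°), Sn²⁺/Sn the anode: E°cell = +1.23 − (-0.18) = +1.41 V, n = 4.
Overall: O₂(g) + 4 H⁺(aq) + 2 Sn(s) → 2 H₂O(l) + 2 Sn²⁺(aq)
Q = [Sn²⁺]^2 / (P(O₂)·[H⁺]^4); log Q = 13.465.
E = E° − (0.0592/n) log Q = +1.41 − (0.0592/4)(13.465) = +1.211 V.

+1.211 V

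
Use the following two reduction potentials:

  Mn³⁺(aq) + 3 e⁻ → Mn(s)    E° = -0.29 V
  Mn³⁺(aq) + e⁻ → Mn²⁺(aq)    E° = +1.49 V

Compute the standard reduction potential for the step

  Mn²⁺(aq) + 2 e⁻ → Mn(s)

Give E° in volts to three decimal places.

-1.180 V

Sequential free energies add, so n₃E°₃ = n₁E°₁ + n₂E°₂.
With n₃ = 3, and the known step contributing 1×(+1.49) V, the unknown satisfies 2·E° = 3×(-0.29) − 1×(+1.49) = -2.360.
E° = -2.360 / 2 = -1.180 V.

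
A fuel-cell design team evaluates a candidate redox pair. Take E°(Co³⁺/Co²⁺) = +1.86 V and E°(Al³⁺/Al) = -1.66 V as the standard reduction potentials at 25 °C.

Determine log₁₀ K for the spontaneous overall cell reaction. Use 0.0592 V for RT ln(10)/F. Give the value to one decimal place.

178.4

Cathode: Co³⁺/Co²⁺; anode: Al³⁺/Al. E°cell = +3.52 V, n = 3.
log K = nE°cell / 0.0592 = (3)(+3.52) / 0.0592 = 178.4.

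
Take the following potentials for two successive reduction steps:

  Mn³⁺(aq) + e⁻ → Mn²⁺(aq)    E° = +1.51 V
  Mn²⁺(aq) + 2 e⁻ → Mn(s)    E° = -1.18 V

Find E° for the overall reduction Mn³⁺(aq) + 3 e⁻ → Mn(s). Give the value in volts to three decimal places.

Standard free energies of sequential steps add: ΔG°₃ = ΔG°₁ + ΔG°₂, so n₃E°₃ = n₁E°₁ + n₂E°₂.
E°₃ = (1×+1.51 + 2×-1.18) / 3 = (-0.850) / 3 = -0.283 V.
Simply averaging or adding the two E° values would be wrong; the electron-weighted sum is required.

-0.283 V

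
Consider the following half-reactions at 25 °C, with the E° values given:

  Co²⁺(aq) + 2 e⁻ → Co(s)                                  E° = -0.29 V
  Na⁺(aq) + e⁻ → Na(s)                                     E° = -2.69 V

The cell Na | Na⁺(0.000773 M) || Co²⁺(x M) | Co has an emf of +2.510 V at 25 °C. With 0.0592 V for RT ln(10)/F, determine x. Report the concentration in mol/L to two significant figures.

Co²⁺/Co is the cathode, Na⁺/Na the anode: E°cell = +2.40 V, n = 2.
Overall reaction: Co²⁺(aq) + 2 Na(s) → Co(s) + 2 Na⁺(aq); Q = [Na⁺]^2/[Co²⁺]^1.
From E = E° − (0.0592/n) log Q: log Q = (E° − E)·n/0.0592 = (+2.40 − (+2.510))·2/0.0592 = -3.7162.
So 1·log[Co²⁺] = 2·log(0.000773) − log Q = -6.2236 − (-3.7162) = -2.5074; [Co²⁺] = 10^(-2.5074) ≈ 0.0031 M.

0.0031 M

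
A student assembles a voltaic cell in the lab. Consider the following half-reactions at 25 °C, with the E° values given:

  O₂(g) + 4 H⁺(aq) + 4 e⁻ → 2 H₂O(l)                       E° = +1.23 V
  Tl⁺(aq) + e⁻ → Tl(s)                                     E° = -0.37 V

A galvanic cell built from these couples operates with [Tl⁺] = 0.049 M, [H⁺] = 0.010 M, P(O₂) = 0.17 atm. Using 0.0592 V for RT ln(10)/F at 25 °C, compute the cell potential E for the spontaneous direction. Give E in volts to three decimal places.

+1.548 V

O₂/H₂O is the cathode (higher E°), Tl⁺/Tl the anode: E°cell = +1.23 − (-0.37) = +1.60 V, n = 4.
Overall: O₂(g) + 4 H⁺(aq) + 4 Tl(s) → 2 H₂O(l) + 4 Tl⁺(aq)
Q = [Tl⁺]^4 / (P(O₂)·[H⁺]^4); log Q = 3.530.
E = E° − (0.0592/n) log Q = +1.60 − (0.0592/4)(3.530) = +1.548 V.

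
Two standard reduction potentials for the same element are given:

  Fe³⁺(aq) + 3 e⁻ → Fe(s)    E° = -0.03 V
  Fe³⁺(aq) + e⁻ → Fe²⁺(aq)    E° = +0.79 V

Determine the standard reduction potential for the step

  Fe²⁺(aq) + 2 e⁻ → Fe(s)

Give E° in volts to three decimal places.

-0.440 V

Sequential free energies add, so n₃E°₃ = n₁E°₁ + n₂E°₂.
With n₃ = 3, and the known step contributing 1×(+0.79) V, the unknown satisfies 2·E° = 3×(-0.03) − 1×(+0.79) = -0.880.
E° = -0.880 / 2 = -0.440 V.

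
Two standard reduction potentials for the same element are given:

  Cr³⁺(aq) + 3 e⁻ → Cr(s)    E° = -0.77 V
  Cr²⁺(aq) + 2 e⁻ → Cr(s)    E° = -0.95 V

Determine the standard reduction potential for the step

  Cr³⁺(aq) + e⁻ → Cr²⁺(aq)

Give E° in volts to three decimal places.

-0.410 V

Sequential free energies add, so n₃E°₃ = n₁E°₁ + n₂E°₂.
With n₃ = 3, and the known step contributing 2×(-0.95) V, the unknown satisfies 1·E° = 3×(-0.77) − 2×(-0.95) = -0.410.
E° = -0.410 / 1 = -0.410 V.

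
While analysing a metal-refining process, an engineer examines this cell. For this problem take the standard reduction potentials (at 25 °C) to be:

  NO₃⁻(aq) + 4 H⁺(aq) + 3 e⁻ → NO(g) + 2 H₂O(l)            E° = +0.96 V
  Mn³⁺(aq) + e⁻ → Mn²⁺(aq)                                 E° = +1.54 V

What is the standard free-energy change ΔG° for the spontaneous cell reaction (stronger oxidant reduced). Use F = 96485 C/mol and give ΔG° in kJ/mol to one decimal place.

Mn³⁺/Mn²⁺ (E° = +1.54 V) is the cathode; NO₃⁻/NO (E° = +0.96 V) is the anode, so E°cell = +0.58 V.
Balancing electrons gives n = 3 (lcm of 1 and 3).
ΔG° = −nFE° = −(3)(96485)(+0.58) = -167,884 J = -167.9 kJ/mol.

-167.9 kJ/mol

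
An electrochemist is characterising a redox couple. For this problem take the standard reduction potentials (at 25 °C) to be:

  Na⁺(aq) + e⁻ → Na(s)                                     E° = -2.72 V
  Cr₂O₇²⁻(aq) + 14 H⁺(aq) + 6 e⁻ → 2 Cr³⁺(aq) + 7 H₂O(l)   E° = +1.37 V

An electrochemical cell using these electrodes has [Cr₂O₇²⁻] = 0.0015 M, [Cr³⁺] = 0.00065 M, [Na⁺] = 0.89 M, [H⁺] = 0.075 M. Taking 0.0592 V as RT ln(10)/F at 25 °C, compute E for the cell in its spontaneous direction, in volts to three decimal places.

Cr₂O₇²⁻/Cr³⁺ is the cathode (higher E°), Na⁺/Na the anode: E°cell = +1.37 − (-2.72) = +4.09 V, n = 6.
Overall: Cr₂O₇²⁻(aq) + 14 H⁺(aq) + 6 Na(s) → 2 Cr³⁺(aq) + 7 H₂O(l) + 6 Na⁺(aq)
Q = [Cr³⁺]^2·[Na⁺]^6 / ([Cr₂O₇²⁻]·[H⁺]^14); log Q = 11.895.
E = E° − (0.0592/n) log Q = +4.09 − (0.0592/6)(11.895) = +3.973 V.

+3.973 V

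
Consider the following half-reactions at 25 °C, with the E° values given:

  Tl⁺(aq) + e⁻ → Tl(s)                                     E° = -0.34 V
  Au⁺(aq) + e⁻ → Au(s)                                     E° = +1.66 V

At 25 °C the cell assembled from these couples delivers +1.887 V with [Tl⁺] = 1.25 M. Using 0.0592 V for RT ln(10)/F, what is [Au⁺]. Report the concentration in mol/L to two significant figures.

0.015 M

Au⁺/Au is the cathode, Tl⁺/Tl the anode: E°cell = +2.00 V, n = 1.
Overall reaction: Au⁺(aq) + Tl(s) → Au(s) + Tl⁺(aq); Q = [Tl⁺]^1/[Au⁺]^1.
From E = E° − (0.0592/n) log Q: log Q = (E° − E)·n/0.0592 = (+2.00 − (+1.887))·1/0.0592 = 1.9088.
So 1·log[Au⁺] = 1·log(1.25) − log Q = 0.0969 − (1.9088) = -1.8119; [Au⁺] = 10^(-1.8119) ≈ 0.015 M.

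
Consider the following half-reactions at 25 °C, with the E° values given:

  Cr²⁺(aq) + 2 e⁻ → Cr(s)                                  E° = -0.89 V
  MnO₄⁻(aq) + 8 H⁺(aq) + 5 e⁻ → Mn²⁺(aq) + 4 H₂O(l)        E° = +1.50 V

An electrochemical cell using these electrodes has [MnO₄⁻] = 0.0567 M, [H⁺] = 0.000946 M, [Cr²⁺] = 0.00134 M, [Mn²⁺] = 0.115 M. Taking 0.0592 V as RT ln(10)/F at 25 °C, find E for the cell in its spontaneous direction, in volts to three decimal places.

MnO₄⁻/Mn²⁺ is the cathode (higher E°), Cr²⁺/Cr the anode: E°cell = +1.50 − (-0.89) = +2.39 V, n = 10.
Overall: 2 MnO₄⁻(aq) + 16 H⁺(aq) + 5 Cr(s) → 2 Mn²⁺(aq) + 8 H₂O(l) + 5 Cr²⁺(aq)
Q = [Mn²⁺]^2·[Cr²⁺]^5 / ([MnO₄⁻]^2·[H⁺]^16); log Q = 34.635.
E = E° − (0.0592/n) log Q = +2.39 − (0.0592/10)(34.635) = +2.185 V.

+2.185 V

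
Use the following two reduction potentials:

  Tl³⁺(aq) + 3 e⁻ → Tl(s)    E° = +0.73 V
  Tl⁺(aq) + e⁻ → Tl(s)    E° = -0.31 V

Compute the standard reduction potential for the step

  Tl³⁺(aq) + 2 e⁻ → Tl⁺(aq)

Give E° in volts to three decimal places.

+1.250 V

Sequential free energies add, so n₃E°₃ = n₁E°₁ + n₂E°₂.
With n₃ = 3, and the known step contributing 1×(-0.31) V, the unknown satisfies 2·E° = 3×(+0.73) − 1×(-0.31) = +2.500.
E° = +2.500 / 2 = +1.250 V.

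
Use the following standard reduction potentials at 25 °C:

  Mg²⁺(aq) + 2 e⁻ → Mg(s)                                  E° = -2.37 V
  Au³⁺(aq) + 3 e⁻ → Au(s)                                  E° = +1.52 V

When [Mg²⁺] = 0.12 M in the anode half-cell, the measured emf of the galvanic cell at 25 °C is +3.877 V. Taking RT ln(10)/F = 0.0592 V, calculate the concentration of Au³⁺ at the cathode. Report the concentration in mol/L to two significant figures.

Au³⁺/Au is the cathode, Mg²⁺/Mg the anode: E°cell = +3.89 V, n = 6.
Overall reaction: 2 Au³⁺(aq) + 3 Mg(s) → 2 Au(s) + 3 Mg²⁺(aq); Q = [Mg²⁺]^3/[Au³⁺]^2.
From E = E° − (0.0592/n) log Q: log Q = (E° − E)·n/0.0592 = (+3.89 − (+3.877))·6/0.0592 = 1.3176.
So 2·log[Au³⁺] = 3·log(0.12) − log Q = -2.7625 − (1.3176) = -4.0801; log[Au³⁺] = -4.0801 / 2 = -2.0400; [Au³⁺] = 10^(-2.0400) ≈ 0.0091 M.

0.0091 M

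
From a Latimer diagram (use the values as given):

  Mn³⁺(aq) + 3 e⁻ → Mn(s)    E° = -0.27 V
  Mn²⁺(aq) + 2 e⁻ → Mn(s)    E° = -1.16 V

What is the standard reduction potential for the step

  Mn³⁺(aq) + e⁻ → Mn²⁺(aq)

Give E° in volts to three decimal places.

+1.510 V

Sequential free energies add, so n₃E°₃ = n₁E°₁ + n₂E°₂.
With n₃ = 3, and the known step contributing 2×(-1.16) V, the unknown satisfies 1·E° = 3×(-0.27) − 2×(-1.16) = +1.510.
E° = +1.510 / 1 = +1.510 V.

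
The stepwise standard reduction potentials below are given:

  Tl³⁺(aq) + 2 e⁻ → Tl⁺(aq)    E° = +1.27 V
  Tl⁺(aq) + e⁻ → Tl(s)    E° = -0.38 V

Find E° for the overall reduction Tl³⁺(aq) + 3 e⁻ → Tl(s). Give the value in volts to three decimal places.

+0.720 V

Standard free energies of sequential steps add: ΔG°₃ = ΔG°₁ + ΔG°₂, so n₃E°₃ = n₁E°₁ + n₂E°₂.
E°₃ = (2×+1.27 + 1×-0.38) / 3 = (+2.160) / 3 = +0.720 V.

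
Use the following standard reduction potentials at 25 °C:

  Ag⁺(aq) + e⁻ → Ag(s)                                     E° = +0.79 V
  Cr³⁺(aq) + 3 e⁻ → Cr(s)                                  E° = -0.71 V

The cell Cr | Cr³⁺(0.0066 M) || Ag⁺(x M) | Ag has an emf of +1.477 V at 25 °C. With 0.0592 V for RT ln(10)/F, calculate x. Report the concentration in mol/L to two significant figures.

Ag⁺/Ag is the cathode, Cr³⁺/Cr the anode: E°cell = +1.50 V, n = 3.
Overall reaction: 3 Ag⁺(aq) + Cr(s) → 3 Ag(s) + Cr³⁺(aq); Q = [Cr³⁺]^1/[Ag⁺]^3.
From E = E° − (0.0592/n) log Q: log Q = (E° − E)·n/0.0592 = (+1.50 − (+1.477))·3/0.0592 = 1.1655.
So 3·log[Ag⁺] = 1·log(0.0066) − log Q = -2.1805 − (1.1655) = -3.3460; log[Ag⁺] = -3.3460 / 3 = -1.1153; [Ag⁺] = 10^(-1.1153) ≈ 0.077 M.

0.077 M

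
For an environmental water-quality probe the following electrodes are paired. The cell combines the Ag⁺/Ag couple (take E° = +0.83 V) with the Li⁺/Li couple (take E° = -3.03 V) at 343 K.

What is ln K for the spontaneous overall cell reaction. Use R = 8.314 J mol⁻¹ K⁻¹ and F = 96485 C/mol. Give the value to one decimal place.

Cathode: Ag⁺/Ag; anode: Li⁺/Li. E°cell = (+0.83) − (-3.03) = +3.86 V, with n = 1.
ΔG° = −nFE° = −RT ln K, so ln K = nFE°/(RT) = (1)(96485)(+3.86) / ((8.314)(343)) = 130.600.

130.6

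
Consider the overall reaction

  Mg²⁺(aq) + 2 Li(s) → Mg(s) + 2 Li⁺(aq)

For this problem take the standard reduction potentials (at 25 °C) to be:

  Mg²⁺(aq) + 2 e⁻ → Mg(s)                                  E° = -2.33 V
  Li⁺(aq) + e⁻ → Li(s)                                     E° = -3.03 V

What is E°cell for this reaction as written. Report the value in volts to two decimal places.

The Mg²⁺/Mg couple has the higher reduction potential, so it is the cathode; Li⁺/Li is oxidised at the anode.
E°cell = E°(cathode) − E°(anode) = (-2.33) − (-3.03) = +0.70 V.

+0.70 V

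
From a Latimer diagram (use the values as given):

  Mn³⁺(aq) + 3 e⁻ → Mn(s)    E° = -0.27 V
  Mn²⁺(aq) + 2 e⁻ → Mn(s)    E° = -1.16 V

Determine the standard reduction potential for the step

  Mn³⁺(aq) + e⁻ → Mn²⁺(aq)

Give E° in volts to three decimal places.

Sequential free energies add, so n₃E°₃ = n₁E°₁ + n₂E°₂.
With n₃ = 3, and the known step contributing 2×(-1.16) V, the unknown satisfies 1·E° = 3×(-0.27) − 2×(-1.16) = +1.510.
E° = +1.510 / 1 = +1.510 V.

+1.510 V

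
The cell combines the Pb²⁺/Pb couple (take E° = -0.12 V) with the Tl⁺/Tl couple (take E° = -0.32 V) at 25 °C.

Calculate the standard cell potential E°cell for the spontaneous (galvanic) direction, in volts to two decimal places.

+0.20 V

The Pb²⁺/Pb couple has the higher reduction potential, so it is the cathode; Tl⁺/Tl is oxidised at the anode.
E°cell = E°(cathode) − E°(anode) = (-0.12) − (-0.32) = +0.20 V.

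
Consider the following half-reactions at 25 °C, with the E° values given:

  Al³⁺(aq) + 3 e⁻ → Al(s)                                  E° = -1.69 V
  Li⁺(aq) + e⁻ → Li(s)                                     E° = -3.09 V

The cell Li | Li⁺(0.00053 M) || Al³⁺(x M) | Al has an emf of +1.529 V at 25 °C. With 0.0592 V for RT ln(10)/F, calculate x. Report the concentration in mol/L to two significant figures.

0.00051 M

Al³⁺/Al is the cathode, Li⁺/Li the anode: E°cell = +1.40 V, n = 3.
Overall reaction: Al³⁺(aq) + 3 Li(s) → Al(s) + 3 Li⁺(aq); Q = [Li⁺]^3/[Al³⁺]^1.
From E = E° − (0.0592/n) log Q: log Q = (E° − E)·n/0.0592 = (+1.40 − (+1.529))·3/0.0592 = -6.5372.
So 1·log[Al³⁺] = 3·log(0.00053) − log Q = -9.8272 − (-6.5372) = -3.2900; [Al³⁺] = 10^(-3.2900) ≈ 0.00051 M.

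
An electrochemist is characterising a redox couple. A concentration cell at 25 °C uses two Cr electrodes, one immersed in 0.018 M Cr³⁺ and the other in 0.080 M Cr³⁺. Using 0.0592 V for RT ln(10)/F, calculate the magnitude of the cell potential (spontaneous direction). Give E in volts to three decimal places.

For a concentration cell E°cell = 0. The 0.080 M side is the cathode (reduction is favoured where [Cr³⁺] is higher).
With n = 3, E = −(0.0592/3) log([Cr³⁺]ₐₙ/[Cr³⁺]꜀ₐₜ) = −(0.0592/3) log(0.018/0.08) = −(0.0592/3)(-0.648) = +0.013 V.

+0.013 V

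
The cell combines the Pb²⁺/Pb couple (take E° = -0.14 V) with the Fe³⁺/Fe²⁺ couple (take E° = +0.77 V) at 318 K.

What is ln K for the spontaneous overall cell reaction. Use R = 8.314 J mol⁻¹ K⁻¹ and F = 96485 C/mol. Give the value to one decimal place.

Cathode: Fe³⁺/Fe²⁺; anode: Pb²⁺/Pb. E°cell = (+0.77) − (-0.14) = +0.91 V, with n = 2.
ΔG° = −nFE° = −RT ln K, so ln K = nFE°/(RT) = (2)(96485)(+0.91) / ((8.314)(318)) = 66.419.

66.4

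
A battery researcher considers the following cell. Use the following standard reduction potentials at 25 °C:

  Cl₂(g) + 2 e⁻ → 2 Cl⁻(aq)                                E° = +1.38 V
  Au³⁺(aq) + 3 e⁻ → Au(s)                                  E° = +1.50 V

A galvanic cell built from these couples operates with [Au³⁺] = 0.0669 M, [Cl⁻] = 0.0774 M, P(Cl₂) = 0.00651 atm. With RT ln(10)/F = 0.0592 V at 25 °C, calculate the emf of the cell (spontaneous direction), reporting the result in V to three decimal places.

+0.096 V

Au³⁺/Au is the cathode (higher E°), Cl₂/Cl⁻ the anode: E°cell = +1.50 − (+1.38) = +0.12 V, n = 6.
Overall: 2 Au³⁺(aq) + 6 Cl⁻(aq) → 2 Au(s) + 3 Cl₂(g)
Q = P(Cl₂)^3 / ([Au³⁺]^2·[Cl⁻]^6); log Q = 2.457.
E = E° − (0.0592/n) log Q = +0.12 − (0.0592/6)(2.457) = +0.096 V.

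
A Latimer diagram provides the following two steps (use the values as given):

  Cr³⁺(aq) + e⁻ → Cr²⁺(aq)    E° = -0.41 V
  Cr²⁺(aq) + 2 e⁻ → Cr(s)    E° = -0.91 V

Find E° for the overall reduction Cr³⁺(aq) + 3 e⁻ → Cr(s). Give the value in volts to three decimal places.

Since ΔG° = −nFE° is additive over sequential reductions, n₃E°₃ = n₁E°₁ + n₂E°₂.
E°₃ = (1×-0.41 + 2×-0.91) / 3 = (-2.230) / 3 = -0.743 V.

-0.743 V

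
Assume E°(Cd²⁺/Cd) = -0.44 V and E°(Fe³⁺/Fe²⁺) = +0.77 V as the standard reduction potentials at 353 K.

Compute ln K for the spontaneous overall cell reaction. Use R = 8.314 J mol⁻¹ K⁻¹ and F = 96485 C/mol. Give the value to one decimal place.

79.6

Cathode: Fe³⁺/Fe²⁺; anode: Cd²⁺/Cd. E°cell = (+0.77) − (-0.44) = +1.21 V, with n = 2.
ΔG° = −nFE° = −RT ln K, so ln K = nFE°/(RT) = (2)(96485)(+1.21) / ((8.314)(353)) = 79.559.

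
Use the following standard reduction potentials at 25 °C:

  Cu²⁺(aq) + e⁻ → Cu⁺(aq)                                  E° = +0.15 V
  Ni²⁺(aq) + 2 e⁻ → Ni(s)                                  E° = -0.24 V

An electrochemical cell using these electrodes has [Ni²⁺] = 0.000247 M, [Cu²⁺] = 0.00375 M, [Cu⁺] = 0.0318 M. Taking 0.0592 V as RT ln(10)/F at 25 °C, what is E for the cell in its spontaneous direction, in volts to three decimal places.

+0.442 V

Cu²⁺/Cu⁺ is the cathode (higher E°), Ni²⁺/Ni the anode: E°cell = +0.15 − (-0.24) = +0.39 V, n = 2.
Overall: 2 Cu²⁺(aq) + Ni(s) → 2 Cu⁺(aq) + Ni²⁺(aq)
Q = [Cu⁺]^2·[Ni²⁺] / ([Cu²⁺]^2); log Q = -1.751.
E = E° − (0.0592/n) log Q = +0.39 − (0.0592/2)(-1.751) = +0.442 V.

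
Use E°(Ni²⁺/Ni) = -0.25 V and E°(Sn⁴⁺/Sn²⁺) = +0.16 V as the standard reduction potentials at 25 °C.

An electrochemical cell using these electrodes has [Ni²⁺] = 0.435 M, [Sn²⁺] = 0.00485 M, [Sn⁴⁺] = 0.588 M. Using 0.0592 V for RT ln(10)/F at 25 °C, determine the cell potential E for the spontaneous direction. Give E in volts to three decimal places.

+0.482 V

Sn⁴⁺/Sn²⁺ is the cathode (higher E°), Ni²⁺/Ni the anode: E°cell = +0.16 − (-0.25) = +0.41 V, n = 2.
Overall: Sn⁴⁺(aq) + Ni(s) → Sn²⁺(aq) + Ni²⁺(aq)
Q = [Sn²⁺]·[Ni²⁺] / ([Sn⁴⁺]); log Q = -2.445.
E = E° − (0.0592/n) log Q = +0.41 − (0.0592/2)(-2.445) = +0.482 V.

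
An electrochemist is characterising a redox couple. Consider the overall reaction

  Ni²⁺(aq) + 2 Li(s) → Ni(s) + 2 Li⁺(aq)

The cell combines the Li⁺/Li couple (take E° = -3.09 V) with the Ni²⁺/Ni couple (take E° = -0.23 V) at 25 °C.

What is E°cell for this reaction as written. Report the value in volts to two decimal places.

The Ni²⁺/Ni couple has the higher reduction potential, so it is the cathode; Li⁺/Li is oxidised at the anode.
E°cell = E°(cathode) − E°(anode) = (-0.23) − (-3.09) = +2.86 V.
Since E°cell > 0, the reaction is spontaneous under standard conditions.

+2.86 V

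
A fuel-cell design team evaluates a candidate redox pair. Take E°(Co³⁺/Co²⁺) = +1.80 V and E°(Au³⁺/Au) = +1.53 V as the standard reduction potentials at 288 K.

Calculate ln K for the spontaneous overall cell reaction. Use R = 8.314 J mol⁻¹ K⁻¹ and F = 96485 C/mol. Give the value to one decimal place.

32.6

Cathode: Co³⁺/Co²⁺; anode: Au³⁺/Au. E°cell = (+1.80) − (+1.53) = +0.27 V, with n = 3.
ΔG° = −nFE° = −RT ln K, so ln K = nFE°/(RT) = (3)(96485)(+0.27) / ((8.314)(288)) = 32.639.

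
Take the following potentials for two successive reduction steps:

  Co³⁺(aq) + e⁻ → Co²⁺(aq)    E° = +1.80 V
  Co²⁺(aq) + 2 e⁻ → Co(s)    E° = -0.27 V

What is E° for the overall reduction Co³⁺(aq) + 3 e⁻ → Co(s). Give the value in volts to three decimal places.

Adding the free-energy changes (−nFE°) of the two steps gives −n₃FE°₃ = −n₁FE°₁ − n₂FE°₂.
E°₃ = (1×+1.80 + 2×-0.27) / 3 = (+1.260) / 3 = +0.420 V.
Simply averaging or adding the two E° values would be wrong; the electron-weighted sum is required.

+0.420 V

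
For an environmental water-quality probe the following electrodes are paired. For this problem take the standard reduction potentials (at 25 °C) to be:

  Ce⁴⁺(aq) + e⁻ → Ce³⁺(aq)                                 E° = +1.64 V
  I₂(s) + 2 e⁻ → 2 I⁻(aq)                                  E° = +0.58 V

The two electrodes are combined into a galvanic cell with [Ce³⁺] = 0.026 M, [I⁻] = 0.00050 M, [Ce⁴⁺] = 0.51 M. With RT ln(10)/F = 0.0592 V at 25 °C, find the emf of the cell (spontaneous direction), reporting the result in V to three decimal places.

Ce⁴⁺/Ce³⁺ is the cathode (higher E°), I₂/I⁻ the anode: E°cell = +1.64 − (+0.58) = +1.06 V, n = 2.
Overall: 2 Ce⁴⁺(aq) + 2 I⁻(aq) → 2 Ce³⁺(aq) + I₂(s)
Q = [Ce³⁺]^2 / ([Ce⁴⁺]^2·[I⁻]^2); log Q = 4.017.
E = E° − (0.0592/n) log Q = +1.06 − (0.0592/2)(4.017) = +0.941 V.

+0.941 V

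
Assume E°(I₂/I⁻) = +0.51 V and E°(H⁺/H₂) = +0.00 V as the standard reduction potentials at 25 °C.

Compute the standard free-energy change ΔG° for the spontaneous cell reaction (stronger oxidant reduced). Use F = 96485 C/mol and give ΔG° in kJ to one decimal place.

I₂/I⁻ (E° = +0.51 V) is the cathode; H⁺/H₂ (E° = +0.00 V) is the anode, so E°cell = +0.51 V.
Balancing electrons gives n = 2 (lcm of 2 and 2).
ΔG° = −nFE° = −(2)(96485)(+0.51) = -98,415 J = -98.4 kJ.

-98.4 kJ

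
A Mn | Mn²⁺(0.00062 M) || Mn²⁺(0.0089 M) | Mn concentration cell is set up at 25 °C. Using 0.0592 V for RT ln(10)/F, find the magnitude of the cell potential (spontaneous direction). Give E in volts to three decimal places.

+0.034 V

For a concentration cell E°cell = 0. The 0.0089 M side is the cathode (reduction is favoured where [Mn²⁺] is higher).
With n = 2, E = −(0.0592/2) log([Mn²⁺]ₐₙ/[Mn²⁺]꜀ₐₜ) = −(0.0592/2) log(0.00062/0.0089) = −(0.0592/2)(-1.157) = +0.034 V.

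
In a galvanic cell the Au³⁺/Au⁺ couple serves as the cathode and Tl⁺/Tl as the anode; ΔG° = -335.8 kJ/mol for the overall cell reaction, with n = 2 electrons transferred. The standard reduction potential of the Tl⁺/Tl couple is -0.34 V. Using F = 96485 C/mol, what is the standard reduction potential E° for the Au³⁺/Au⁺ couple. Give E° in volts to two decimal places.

E°cell = −ΔG°/(nF) = −(-335.8×10³)/((2)(96485)) = +1.740 V.
Since Au³⁺/Au⁺ is the cathode and Tl⁺/Tl the anode, E°cell = E°(Au³⁺/Au⁺) − E°(Tl⁺/Tl).
So E°(Au³⁺/Au⁺) = E°cell + E°(Tl⁺/Tl) = +1.740 + (-0.34) = +1.40 V.

+1.40 V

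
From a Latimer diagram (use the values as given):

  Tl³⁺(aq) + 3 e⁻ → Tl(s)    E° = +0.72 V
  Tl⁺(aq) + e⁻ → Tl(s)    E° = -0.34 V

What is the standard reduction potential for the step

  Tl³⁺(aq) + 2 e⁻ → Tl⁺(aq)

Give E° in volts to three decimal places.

Sequential free energies add, so n₃E°₃ = n₁E°₁ + n₂E°₂.
With n₃ = 3, and the known step contributing 1×(-0.34) V, the unknown satisfies 2·E° = 3×(+0.72) − 1×(-0.34) = +2.500.
E° = +2.500 / 2 = +1.250 V.

+1.250 V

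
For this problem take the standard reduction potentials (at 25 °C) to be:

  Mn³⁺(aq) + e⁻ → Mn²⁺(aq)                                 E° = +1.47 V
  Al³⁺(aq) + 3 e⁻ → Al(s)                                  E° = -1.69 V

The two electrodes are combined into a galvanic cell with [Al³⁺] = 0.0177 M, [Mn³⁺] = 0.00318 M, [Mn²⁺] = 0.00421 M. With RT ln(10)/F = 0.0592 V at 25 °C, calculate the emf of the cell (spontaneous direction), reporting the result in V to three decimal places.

Mn³⁺/Mn²⁺ is the cathode (higher E°), Al³⁺/Al the anode: E°cell = +1.47 − (-1.69) = +3.16 V, n = 3.
Overall: 3 Mn³⁺(aq) + Al(s) → 3 Mn²⁺(aq) + Al³⁺(aq)
Q = [Mn²⁺]^3·[Al³⁺] / ([Mn³⁺]^3); log Q = -1.386.
E = E° − (0.0592/n) log Q = +3.16 − (0.0592/3)(-1.386) = +3.187 V.

+3.187 V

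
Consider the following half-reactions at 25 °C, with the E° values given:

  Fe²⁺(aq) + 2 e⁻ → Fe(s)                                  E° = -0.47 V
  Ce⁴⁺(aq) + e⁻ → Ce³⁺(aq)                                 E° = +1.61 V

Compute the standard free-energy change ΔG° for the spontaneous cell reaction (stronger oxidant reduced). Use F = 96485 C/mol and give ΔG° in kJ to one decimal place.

-401.4 kJ

Ce⁴⁺/Ce³⁺ (E° = +1.61 V) is the cathode; Fe²⁺/Fe (E° = -0.47 V) is the anode, so E°cell = +2.08 V.
Balancing electrons gives n = 2 (lcm of 1 and 2).
ΔG° = −nFE° = −(2)(96485)(+2.08) = -401,378 J = -401.4 kJ.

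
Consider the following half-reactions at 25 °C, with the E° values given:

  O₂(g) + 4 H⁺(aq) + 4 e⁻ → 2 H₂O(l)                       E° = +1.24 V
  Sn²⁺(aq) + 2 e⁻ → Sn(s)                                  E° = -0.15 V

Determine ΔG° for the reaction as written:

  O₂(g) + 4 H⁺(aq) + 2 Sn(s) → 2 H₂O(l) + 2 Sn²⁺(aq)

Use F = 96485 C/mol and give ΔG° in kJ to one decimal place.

As written, O₂/H₂O is reduced (cathode) and Sn²⁺/Sn is oxidised (anode), so E°cell = (+1.24) − (-0.15) = +1.39 V.
Balancing electrons gives n = 4.
ΔG° = −nFE° = −(4)(96485)(+1.39) = -536,457 J = -536.5 kJ.

-536.5 kJ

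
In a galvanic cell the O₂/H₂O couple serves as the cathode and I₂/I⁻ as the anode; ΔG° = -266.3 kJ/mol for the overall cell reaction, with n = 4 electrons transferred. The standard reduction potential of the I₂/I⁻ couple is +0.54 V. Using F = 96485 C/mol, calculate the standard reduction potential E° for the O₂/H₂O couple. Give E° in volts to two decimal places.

E°cell = −ΔG°/(nF) = −(-266.3×10³)/((4)(96485)) = +0.690 V.
Since O₂/H₂O is the cathode and I₂/I⁻ the anode, E°cell = E°(O₂/H₂O) − E°(I₂/I⁻).
So E°(O₂/H₂O) = E°cell + E°(I₂/I⁻) = +0.690 + (+0.54) = +1.23 V.

+1.23 V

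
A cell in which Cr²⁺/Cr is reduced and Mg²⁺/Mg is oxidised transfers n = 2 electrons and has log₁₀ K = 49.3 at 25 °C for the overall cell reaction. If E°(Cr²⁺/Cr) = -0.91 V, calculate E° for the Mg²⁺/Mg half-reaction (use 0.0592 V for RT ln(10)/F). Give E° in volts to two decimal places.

-2.37 V

E°cell = (0.0592/n)·log K = (0.0592/2)(49.3) = +1.459 V.
Since Cr²⁺/Cr is the cathode and Mg²⁺/Mg the anode, E°cell = E°(Cr²⁺/Cr) − E°(Mg²⁺/Mg).
So E°(Mg²⁺/Mg) = E°(Cr²⁺/Cr) − E°cell = (-0.91) − (+1.459) = -2.37 V.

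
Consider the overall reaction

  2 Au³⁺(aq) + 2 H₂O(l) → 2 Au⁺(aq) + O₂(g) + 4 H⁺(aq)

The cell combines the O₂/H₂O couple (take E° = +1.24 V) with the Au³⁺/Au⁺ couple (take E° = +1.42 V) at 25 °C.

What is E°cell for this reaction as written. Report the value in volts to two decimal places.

+0.18 V

The Au³⁺/Au⁺ couple has the higher reduction potential, so it is the cathode; O₂/H₂O is oxidised at the anode.
E°cell = E°(cathode) − E°(anode) = (+1.42) − (+1.24) = +0.18 V.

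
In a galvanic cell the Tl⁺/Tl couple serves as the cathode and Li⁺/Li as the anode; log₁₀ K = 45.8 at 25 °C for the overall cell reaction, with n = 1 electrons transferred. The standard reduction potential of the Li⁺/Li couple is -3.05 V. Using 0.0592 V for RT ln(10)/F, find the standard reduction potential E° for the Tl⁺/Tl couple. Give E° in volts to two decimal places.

E°cell = (0.0592/n)·log K = (0.0592/1)(45.8) = +2.711 V.
Since Tl⁺/Tl is the cathode and Li⁺/Li the anode, E°cell = E°(Tl⁺/Tl) − E°(Li⁺/Li).
So E°(Tl⁺/Tl) = E°cell + E°(Li⁺/Li) = +2.711 + (-3.05) = -0.34 V.

-0.34 V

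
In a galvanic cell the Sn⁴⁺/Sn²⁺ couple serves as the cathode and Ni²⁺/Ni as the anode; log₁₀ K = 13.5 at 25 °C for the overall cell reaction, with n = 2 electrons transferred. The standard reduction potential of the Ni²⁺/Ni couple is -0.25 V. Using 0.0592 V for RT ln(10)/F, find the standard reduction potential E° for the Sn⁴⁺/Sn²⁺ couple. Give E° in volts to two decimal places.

+0.15 V

E°cell = (0.0592/n)·log K = (0.0592/2)(13.5) = +0.400 V.
Since Sn⁴⁺/Sn²⁺ is the cathode and Ni²⁺/Ni the anode, E°cell = E°(Sn⁴⁺/Sn²⁺) − E°(Ni²⁺/Ni).
So E°(Sn⁴⁺/Sn²⁺) = E°cell + E°(Ni²⁺/Ni) = +0.400 + (-0.25) = +0.15 V.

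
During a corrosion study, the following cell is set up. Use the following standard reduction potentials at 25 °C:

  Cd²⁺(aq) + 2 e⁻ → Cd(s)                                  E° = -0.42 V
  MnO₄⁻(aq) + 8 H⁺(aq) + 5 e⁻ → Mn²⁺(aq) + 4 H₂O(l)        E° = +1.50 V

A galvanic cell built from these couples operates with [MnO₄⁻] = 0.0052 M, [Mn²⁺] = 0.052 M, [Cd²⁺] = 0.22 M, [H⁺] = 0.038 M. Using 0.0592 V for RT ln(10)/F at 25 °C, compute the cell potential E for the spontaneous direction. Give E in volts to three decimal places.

MnO₄⁻/Mn²⁺ is the cathode (higher E°), Cd²⁺/Cd the anode: E°cell = +1.50 − (-0.42) = +1.92 V, n = 10.
Overall: 2 MnO₄⁻(aq) + 16 H⁺(aq) + 5 Cd(s) → 2 Mn²⁺(aq) + 8 H₂O(l) + 5 Cd²⁺(aq)
Q = [Mn²⁺]^2·[Cd²⁺]^5 / ([MnO₄⁻]^2·[H⁺]^16); log Q = 21.436.
E = E° − (0.0592/n) log Q = +1.92 − (0.0592/10)(21.436) = +1.793 V.

+1.793 V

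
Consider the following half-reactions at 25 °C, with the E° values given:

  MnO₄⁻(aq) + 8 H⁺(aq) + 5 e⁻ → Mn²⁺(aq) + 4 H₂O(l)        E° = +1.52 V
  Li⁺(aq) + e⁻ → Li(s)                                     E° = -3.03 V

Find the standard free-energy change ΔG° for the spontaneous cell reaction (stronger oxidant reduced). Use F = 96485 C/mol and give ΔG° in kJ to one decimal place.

MnO₄⁻/Mn²⁺ (E° = +1.52 V) is the cathode; Li⁺/Li (E° = -3.03 V) is the anode, so E°cell = +4.55 V.
Balancing electrons gives n = 5 (lcm of 5 and 1).
ΔG° = −nFE° = −(5)(96485)(+4.55) = -2,195,034 J = -2195.0 kJ.

-2195.0 kJ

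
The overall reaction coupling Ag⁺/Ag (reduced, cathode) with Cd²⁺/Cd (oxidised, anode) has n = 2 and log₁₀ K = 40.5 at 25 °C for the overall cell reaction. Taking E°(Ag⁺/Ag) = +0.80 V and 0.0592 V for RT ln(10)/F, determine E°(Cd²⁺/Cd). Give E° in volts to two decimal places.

E°cell = (0.0592/n)·log K = (0.0592/2)(40.5) = +1.199 V.
Since Ag⁺/Ag is the cathode and Cd²⁺/Cd the anode, E°cell = E°(Ag⁺/Ag) − E°(Cd²⁺/Cd).
So E°(Cd²⁺/Cd) = E°(Ag⁺/Ag) − E°cell = (+0.80) − (+1.199) = -0.40 V.

-0.40 V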